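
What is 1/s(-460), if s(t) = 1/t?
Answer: -460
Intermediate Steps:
1/s(-460) = 1/(1/(-460)) = 1/(-1/460) = -460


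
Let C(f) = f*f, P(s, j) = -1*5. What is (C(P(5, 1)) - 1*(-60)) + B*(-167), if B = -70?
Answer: 11775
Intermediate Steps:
P(s, j) = -5
C(f) = f**2
(C(P(5, 1)) - 1*(-60)) + B*(-167) = ((-5)**2 - 1*(-60)) - 70*(-167) = (25 + 60) + 11690 = 85 + 11690 = 11775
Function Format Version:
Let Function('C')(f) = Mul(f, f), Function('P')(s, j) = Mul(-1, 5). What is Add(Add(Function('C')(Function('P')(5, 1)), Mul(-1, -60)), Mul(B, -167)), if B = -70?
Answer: 11775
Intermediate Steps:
Function('P')(s, j) = -5
Function('C')(f) = Pow(f, 2)
Add(Add(Function('C')(Function('P')(5, 1)), Mul(-1, -60)), Mul(B, -167)) = Add(Add(Pow(-5, 2), Mul(-1, -60)), Mul(-70, -167)) = Add(Add(25, 60), 11690) = Add(85, 11690) = 11775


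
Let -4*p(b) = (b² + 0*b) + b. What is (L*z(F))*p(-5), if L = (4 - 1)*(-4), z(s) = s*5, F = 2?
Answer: 600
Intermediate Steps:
p(b) = -b/4 - b²/4 (p(b) = -((b² + 0*b) + b)/4 = -((b² + 0) + b)/4 = -(b² + b)/4 = -(b + b²)/4 = -b/4 - b²/4)
z(s) = 5*s
L = -12 (L = 3*(-4) = -12)
(L*z(F))*p(-5) = (-60*2)*(-¼*(-5)*(1 - 5)) = (-12*10)*(-¼*(-5)*(-4)) = -120*(-5) = 600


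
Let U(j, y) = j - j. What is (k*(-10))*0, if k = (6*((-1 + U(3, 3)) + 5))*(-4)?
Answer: 0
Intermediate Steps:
U(j, y) = 0
k = -96 (k = (6*((-1 + 0) + 5))*(-4) = (6*(-1 + 5))*(-4) = (6*4)*(-4) = 24*(-4) = -96)
(k*(-10))*0 = -96*(-10)*0 = 960*0 = 0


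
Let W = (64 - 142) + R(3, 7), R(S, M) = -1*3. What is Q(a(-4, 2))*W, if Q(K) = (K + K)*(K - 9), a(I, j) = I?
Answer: -8424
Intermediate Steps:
Q(K) = 2*K*(-9 + K) (Q(K) = (2*K)*(-9 + K) = 2*K*(-9 + K))
R(S, M) = -3
W = -81 (W = (64 - 142) - 3 = -78 - 3 = -81)
Q(a(-4, 2))*W = (2*(-4)*(-9 - 4))*(-81) = (2*(-4)*(-13))*(-81) = 104*(-81) = -8424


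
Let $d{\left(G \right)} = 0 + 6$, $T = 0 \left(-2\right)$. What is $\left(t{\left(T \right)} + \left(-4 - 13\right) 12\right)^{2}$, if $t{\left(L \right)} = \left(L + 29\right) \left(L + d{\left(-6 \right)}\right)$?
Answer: $900$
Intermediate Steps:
$T = 0$
$d{\left(G \right)} = 6$
$t{\left(L \right)} = \left(6 + L\right) \left(29 + L\right)$ ($t{\left(L \right)} = \left(L + 29\right) \left(L + 6\right) = \left(29 + L\right) \left(6 + L\right) = \left(6 + L\right) \left(29 + L\right)$)
$\left(t{\left(T \right)} + \left(-4 - 13\right) 12\right)^{2} = \left(\left(174 + 0^{2} + 35 \cdot 0\right) + \left(-4 - 13\right) 12\right)^{2} = \left(\left(174 + 0 + 0\right) - 204\right)^{2} = \left(174 - 204\right)^{2} = \left(-30\right)^{2} = 900$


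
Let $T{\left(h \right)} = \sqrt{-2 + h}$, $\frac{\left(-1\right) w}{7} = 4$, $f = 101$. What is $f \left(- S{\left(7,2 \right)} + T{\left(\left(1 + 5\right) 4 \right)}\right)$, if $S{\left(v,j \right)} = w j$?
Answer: $5656 + 101 \sqrt{22} \approx 6129.7$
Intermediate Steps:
$w = -28$ ($w = \left(-7\right) 4 = -28$)
$S{\left(v,j \right)} = - 28 j$
$f \left(- S{\left(7,2 \right)} + T{\left(\left(1 + 5\right) 4 \right)}\right) = 101 \left(- \left(-28\right) 2 + \sqrt{-2 + \left(1 + 5\right) 4}\right) = 101 \left(\left(-1\right) \left(-56\right) + \sqrt{-2 + 6 \cdot 4}\right) = 101 \left(56 + \sqrt{-2 + 24}\right) = 101 \left(56 + \sqrt{22}\right) = 5656 + 101 \sqrt{22}$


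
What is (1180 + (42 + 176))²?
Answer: 1954404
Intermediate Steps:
(1180 + (42 + 176))² = (1180 + 218)² = 1398² = 1954404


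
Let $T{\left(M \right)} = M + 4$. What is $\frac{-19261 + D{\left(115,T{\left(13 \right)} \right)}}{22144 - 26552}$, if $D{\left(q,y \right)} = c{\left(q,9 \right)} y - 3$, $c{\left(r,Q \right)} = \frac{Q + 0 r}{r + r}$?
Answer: $\frac{4430567}{1013840} \approx 4.3701$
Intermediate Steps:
$c{\left(r,Q \right)} = \frac{Q}{2 r}$ ($c{\left(r,Q \right)} = \frac{Q + 0}{2 r} = Q \frac{1}{2 r} = \frac{Q}{2 r}$)
$T{\left(M \right)} = 4 + M$
$D{\left(q,y \right)} = -3 + \frac{9 y}{2 q}$ ($D{\left(q,y \right)} = \frac{1}{2} \cdot 9 \frac{1}{q} y - 3 = \frac{9}{2 q} y - 3 = \frac{9 y}{2 q} - 3 = -3 + \frac{9 y}{2 q}$)
$\frac{-19261 + D{\left(115,T{\left(13 \right)} \right)}}{22144 - 26552} = \frac{-19261 - \left(3 - \frac{9 \left(4 + 13\right)}{2 \cdot 115}\right)}{22144 - 26552} = \frac{-19261 - \left(3 - \frac{153}{230}\right)}{-4408} = \left(-19261 + \left(-3 + \frac{153}{230}\right)\right) \left(- \frac{1}{4408}\right) = \left(-19261 - \frac{537}{230}\right) \left(- \frac{1}{4408}\right) = \left(- \frac{4430567}{230}\right) \left(- \frac{1}{4408}\right) = \frac{4430567}{1013840}$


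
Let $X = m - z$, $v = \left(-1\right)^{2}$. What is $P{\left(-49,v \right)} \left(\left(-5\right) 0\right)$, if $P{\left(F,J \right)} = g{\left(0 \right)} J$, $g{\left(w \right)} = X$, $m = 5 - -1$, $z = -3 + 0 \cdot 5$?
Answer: $0$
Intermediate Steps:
$z = -3$ ($z = -3 + 0 = -3$)
$v = 1$
$m = 6$ ($m = 5 + 1 = 6$)
$X = 9$ ($X = 6 - -3 = 6 + 3 = 9$)
$g{\left(w \right)} = 9$
$P{\left(F,J \right)} = 9 J$
$P{\left(-49,v \right)} \left(\left(-5\right) 0\right) = 9 \cdot 1 \left(\left(-5\right) 0\right) = 9 \cdot 0 = 0$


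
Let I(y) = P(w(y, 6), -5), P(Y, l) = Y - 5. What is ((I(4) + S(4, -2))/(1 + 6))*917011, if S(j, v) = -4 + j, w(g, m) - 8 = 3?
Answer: 5502066/7 ≈ 7.8601e+5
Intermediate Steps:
w(g, m) = 11 (w(g, m) = 8 + 3 = 11)
P(Y, l) = -5 + Y
I(y) = 6 (I(y) = -5 + 11 = 6)
((I(4) + S(4, -2))/(1 + 6))*917011 = ((6 + (-4 + 4))/(1 + 6))*917011 = ((6 + 0)/7)*917011 = (6*(⅐))*917011 = (6/7)*917011 = 5502066/7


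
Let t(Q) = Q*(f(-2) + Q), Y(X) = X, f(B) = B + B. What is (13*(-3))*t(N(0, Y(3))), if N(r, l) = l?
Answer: 117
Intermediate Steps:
f(B) = 2*B
t(Q) = Q*(-4 + Q) (t(Q) = Q*(2*(-2) + Q) = Q*(-4 + Q))
(13*(-3))*t(N(0, Y(3))) = (13*(-3))*(3*(-4 + 3)) = -117*(-1) = -39*(-3) = 117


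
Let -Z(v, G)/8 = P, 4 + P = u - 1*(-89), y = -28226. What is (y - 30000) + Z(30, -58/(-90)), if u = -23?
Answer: -58722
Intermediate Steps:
P = 62 (P = -4 + (-23 - 1*(-89)) = -4 + (-23 + 89) = -4 + 66 = 62)
Z(v, G) = -496 (Z(v, G) = -8*62 = -496)
(y - 30000) + Z(30, -58/(-90)) = (-28226 - 30000) - 496 = -58226 - 496 = -58722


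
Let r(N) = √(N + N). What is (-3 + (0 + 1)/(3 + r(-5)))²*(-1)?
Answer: 2*(-24*√10 - 13*I)/(I + 6*√10) ≈ -8.0499 - 0.94606*I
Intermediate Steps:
r(N) = √2*√N (r(N) = √(2*N) = √2*√N)
(-3 + (0 + 1)/(3 + r(-5)))²*(-1) = (-3 + (0 + 1)/(3 + √2*√(-5)))²*(-1) = (-3 + 1/(3 + √2*(I*√5)))²*(-1) = (-3 + 1/(3 + I*√10))²*(-1) = -(-3 + 1/(3 + I*√10))²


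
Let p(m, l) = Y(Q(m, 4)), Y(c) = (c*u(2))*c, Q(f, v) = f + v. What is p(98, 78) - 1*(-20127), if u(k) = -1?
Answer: 9723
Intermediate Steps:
Y(c) = -c**2 (Y(c) = (c*(-1))*c = (-c)*c = -c**2)
p(m, l) = -(4 + m)**2 (p(m, l) = -(m + 4)**2 = -(4 + m)**2)
p(98, 78) - 1*(-20127) = -(4 + 98)**2 - 1*(-20127) = -1*102**2 + 20127 = -1*10404 + 20127 = -10404 + 20127 = 9723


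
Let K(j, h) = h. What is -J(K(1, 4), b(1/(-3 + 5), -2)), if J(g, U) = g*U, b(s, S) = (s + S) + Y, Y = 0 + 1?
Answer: 2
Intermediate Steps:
Y = 1
b(s, S) = 1 + S + s (b(s, S) = (s + S) + 1 = (S + s) + 1 = 1 + S + s)
J(g, U) = U*g
-J(K(1, 4), b(1/(-3 + 5), -2)) = -(1 - 2 + 1/(-3 + 5))*4 = -(1 - 2 + 1/2)*4 = -(1 - 2 + ½)*4 = -(-1)*4/2 = -1*(-2) = 2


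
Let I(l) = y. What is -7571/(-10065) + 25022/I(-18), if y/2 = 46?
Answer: 126271481/462990 ≈ 272.73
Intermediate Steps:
y = 92 (y = 2*46 = 92)
I(l) = 92
-7571/(-10065) + 25022/I(-18) = -7571/(-10065) + 25022/92 = -7571*(-1/10065) + 25022*(1/92) = 7571/10065 + 12511/46 = 126271481/462990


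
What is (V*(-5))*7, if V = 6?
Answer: -210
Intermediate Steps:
(V*(-5))*7 = (6*(-5))*7 = -30*7 = -210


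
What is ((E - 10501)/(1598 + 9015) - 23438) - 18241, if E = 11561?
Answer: -442338167/10613 ≈ -41679.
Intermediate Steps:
((E - 10501)/(1598 + 9015) - 23438) - 18241 = ((11561 - 10501)/(1598 + 9015) - 23438) - 18241 = (1060/10613 - 23438) - 18241 = -248746434/10613 - 18241 = -442338167/10613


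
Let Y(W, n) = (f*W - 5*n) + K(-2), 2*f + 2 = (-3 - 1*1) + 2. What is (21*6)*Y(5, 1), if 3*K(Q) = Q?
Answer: -1974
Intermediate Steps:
K(Q) = Q/3
f = -2 (f = -1 + ((-3 - 1*1) + 2)/2 = -1 + ((-3 - 1) + 2)/2 = -1 + (-4 + 2)/2 = -1 + (½)*(-2) = -1 - 1 = -2)
Y(W, n) = -⅔ - 5*n - 2*W (Y(W, n) = (-2*W - 5*n) + (⅓)*(-2) = (-5*n - 2*W) - ⅔ = -⅔ - 5*n - 2*W)
(21*6)*Y(5, 1) = (21*6)*(-⅔ - 5*1 - 2*5) = 126*(-⅔ - 5 - 10) = 126*(-47/3) = -1974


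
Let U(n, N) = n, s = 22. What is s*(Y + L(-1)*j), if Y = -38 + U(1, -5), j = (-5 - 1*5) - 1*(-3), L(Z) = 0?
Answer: -814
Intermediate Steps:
j = -7 (j = (-5 - 5) + 3 = -10 + 3 = -7)
Y = -37 (Y = -38 + 1 = -37)
s*(Y + L(-1)*j) = 22*(-37 + 0*(-7)) = 22*(-37 + 0) = 22*(-37) = -814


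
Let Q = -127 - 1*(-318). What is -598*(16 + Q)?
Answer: -123786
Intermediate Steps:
Q = 191 (Q = -127 + 318 = 191)
-598*(16 + Q) = -598*(16 + 191) = -598*207 = -123786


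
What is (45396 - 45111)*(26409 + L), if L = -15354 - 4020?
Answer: 2004975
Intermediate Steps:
L = -19374
(45396 - 45111)*(26409 + L) = (45396 - 45111)*(26409 - 19374) = 285*7035 = 2004975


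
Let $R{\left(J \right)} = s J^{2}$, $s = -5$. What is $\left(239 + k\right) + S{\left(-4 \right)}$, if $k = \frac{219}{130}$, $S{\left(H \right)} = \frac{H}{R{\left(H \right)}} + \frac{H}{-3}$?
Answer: $\frac{188813}{780} \approx 242.07$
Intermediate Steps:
$R{\left(J \right)} = - 5 J^{2}$
$S{\left(H \right)} = - \frac{H}{3} - \frac{1}{5 H}$ ($S{\left(H \right)} = \frac{H}{\left(-5\right) H^{2}} + \frac{H}{-3} = H \left(- \frac{1}{5 H^{2}}\right) + H \left(- \frac{1}{3}\right) = - \frac{1}{5 H} - \frac{H}{3} = - \frac{H}{3} - \frac{1}{5 H}$)
$k = \frac{219}{130}$ ($k = 219 \cdot \frac{1}{130} = \frac{219}{130} \approx 1.6846$)
$\left(239 + k\right) + S{\left(-4 \right)} = \left(239 + \frac{219}{130}\right) - \left(- \frac{4}{3} + \frac{1}{5 \left(-4\right)}\right) = \frac{31289}{130} + \left(\frac{4}{3} - - \frac{1}{20}\right) = \frac{31289}{130} + \left(\frac{4}{3} + \frac{1}{20}\right) = \frac{31289}{130} + \frac{83}{60} = \frac{188813}{780}$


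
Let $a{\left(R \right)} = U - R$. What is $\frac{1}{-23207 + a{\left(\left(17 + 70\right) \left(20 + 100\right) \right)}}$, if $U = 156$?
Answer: $- \frac{1}{33491} \approx -2.9859 \cdot 10^{-5}$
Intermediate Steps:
$a{\left(R \right)} = 156 - R$
$\frac{1}{-23207 + a{\left(\left(17 + 70\right) \left(20 + 100\right) \right)}} = \frac{1}{-23207 + \left(156 - \left(17 + 70\right) \left(20 + 100\right)\right)} = \frac{1}{-23207 + \left(156 - 87 \cdot 120\right)} = \frac{1}{-23207 + \left(156 - 10440\right)} = \frac{1}{-23207 - 10284} = \frac{1}{-33491} = - \frac{1}{33491}$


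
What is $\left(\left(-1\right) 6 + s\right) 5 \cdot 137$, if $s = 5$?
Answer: $-685$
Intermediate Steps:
$\left(\left(-1\right) 6 + s\right) 5 \cdot 137 = \left(\left(-1\right) 6 + 5\right) 5 \cdot 137 = \left(-6 + 5\right) 5 \cdot 137 = \left(-1\right) 5 \cdot 137 = \left(-5\right) 137 = -685$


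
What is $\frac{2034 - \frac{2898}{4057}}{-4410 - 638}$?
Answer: $- \frac{1031130}{2559967} \approx -0.40279$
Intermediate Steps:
$\frac{2034 - \frac{2898}{4057}}{-4410 - 638} = \frac{2034 - \frac{2898}{4057}}{-5048} = \left(2034 - \frac{2898}{4057}\right) \left(- \frac{1}{5048}\right) = \frac{8249040}{4057} \left(- \frac{1}{5048}\right) = - \frac{1031130}{2559967}$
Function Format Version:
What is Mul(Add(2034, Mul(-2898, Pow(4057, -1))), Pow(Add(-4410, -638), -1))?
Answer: Rational(-1031130, 2559967) ≈ -0.40279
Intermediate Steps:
Mul(Add(2034, Mul(-2898, Pow(4057, -1))), Pow(Add(-4410, -638), -1)) = Mul(Add(2034, Mul(-2898, Rational(1, 4057))), Pow(-5048, -1)) = Mul(Add(2034, Rational(-2898, 4057)), Rational(-1, 5048)) = Mul(Rational(8249040, 4057), Rational(-1, 5048)) = Rational(-1031130, 2559967)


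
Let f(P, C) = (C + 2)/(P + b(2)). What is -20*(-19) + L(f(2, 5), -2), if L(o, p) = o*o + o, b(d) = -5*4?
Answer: 123043/324 ≈ 379.76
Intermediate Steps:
b(d) = -20
f(P, C) = (2 + C)/(-20 + P) (f(P, C) = (C + 2)/(P - 20) = (2 + C)/(-20 + P))
L(o, p) = o + o**2 (L(o, p) = o**2 + o = o + o**2)
-20*(-19) + L(f(2, 5), -2) = -20*(-19) + ((2 + 5)/(-20 + 2))*(1 + (2 + 5)/(-20 + 2)) = 380 + (7/(-18))*(1 + 7/(-18)) = 380 + (-1/18*7)*(1 - 1/18*7) = 380 - 7*(1 - 7/18)/18 = 380 - 7/18*11/18 = 380 - 77/324 = 123043/324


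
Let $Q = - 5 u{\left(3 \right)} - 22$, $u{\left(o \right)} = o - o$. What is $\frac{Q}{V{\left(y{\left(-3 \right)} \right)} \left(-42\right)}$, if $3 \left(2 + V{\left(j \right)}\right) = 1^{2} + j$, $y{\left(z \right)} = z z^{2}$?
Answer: $- \frac{11}{224} \approx -0.049107$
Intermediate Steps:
$u{\left(o \right)} = 0$
$y{\left(z \right)} = z^{3}$
$V{\left(j \right)} = - \frac{5}{3} + \frac{j}{3}$ ($V{\left(j \right)} = -2 + \frac{1^{2} + j}{3} = -2 + \frac{1 + j}{3} = -2 + \left(\frac{1}{3} + \frac{j}{3}\right) = - \frac{5}{3} + \frac{j}{3}$)
$Q = -22$ ($Q = \left(-5\right) 0 - 22 = 0 - 22 = -22$)
$\frac{Q}{V{\left(y{\left(-3 \right)} \right)} \left(-42\right)} = - \frac{22}{\left(- \frac{5}{3} + \frac{\left(-3\right)^{3}}{3}\right) \left(-42\right)} = - \frac{22}{\left(- \frac{5}{3} + \frac{1}{3} \left(-27\right)\right) \left(-42\right)} = - \frac{22}{\left(- \frac{5}{3} - 9\right) \left(-42\right)} = - \frac{22}{\left(- \frac{32}{3}\right) \left(-42\right)} = - \frac{22}{448} = \left(-22\right) \frac{1}{448} = - \frac{11}{224}$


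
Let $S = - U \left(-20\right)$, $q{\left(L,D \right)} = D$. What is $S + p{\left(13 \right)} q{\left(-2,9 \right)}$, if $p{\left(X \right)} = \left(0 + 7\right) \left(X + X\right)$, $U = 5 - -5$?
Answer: $1838$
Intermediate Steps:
$U = 10$ ($U = 5 + 5 = 10$)
$p{\left(X \right)} = 14 X$ ($p{\left(X \right)} = 7 \cdot 2 X = 14 X$)
$S = 200$ ($S = - 10 \left(-20\right) = \left(-1\right) \left(-200\right) = 200$)
$S + p{\left(13 \right)} q{\left(-2,9 \right)} = 200 + 14 \cdot 13 \cdot 9 = 200 + 182 \cdot 9 = 200 + 1638 = 1838$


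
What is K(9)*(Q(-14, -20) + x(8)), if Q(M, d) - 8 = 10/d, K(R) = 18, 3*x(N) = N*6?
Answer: 423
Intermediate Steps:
x(N) = 2*N (x(N) = (N*6)/3 = (6*N)/3 = 2*N)
Q(M, d) = 8 + 10/d
K(9)*(Q(-14, -20) + x(8)) = 18*((8 + 10/(-20)) + 2*8) = 18*((8 + 10*(-1/20)) + 16) = 18*((8 - ½) + 16) = 18*(15/2 + 16) = 18*(47/2) = 423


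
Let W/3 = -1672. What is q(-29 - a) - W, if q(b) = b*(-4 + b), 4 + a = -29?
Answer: 5016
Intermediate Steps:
a = -33 (a = -4 - 29 = -33)
W = -5016 (W = 3*(-1672) = -5016)
q(-29 - a) - W = (-29 - 1*(-33))*(-4 + (-29 - 1*(-33))) - 1*(-5016) = (-29 + 33)*(-4 + (-29 + 33)) + 5016 = 4*(-4 + 4) + 5016 = 4*0 + 5016 = 0 + 5016 = 5016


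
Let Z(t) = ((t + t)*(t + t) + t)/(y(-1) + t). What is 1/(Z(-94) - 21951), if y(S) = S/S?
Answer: -31/692231 ≈ -4.4783e-5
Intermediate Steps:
y(S) = 1
Z(t) = (t + 4*t²)/(1 + t) (Z(t) = ((t + t)*(t + t) + t)/(1 + t) = ((2*t)*(2*t) + t)/(1 + t) = (4*t² + t)/(1 + t) = (t + 4*t²)/(1 + t))
1/(Z(-94) - 21951) = 1/(-94*(1 + 4*(-94))/(1 - 94) - 21951) = 1/(-94*(1 - 376)/(-93) - 21951) = 1/(-94*(-1/93)*(-375) - 21951) = 1/(-11750/31 - 21951) = 1/(-692231/31) = -31/692231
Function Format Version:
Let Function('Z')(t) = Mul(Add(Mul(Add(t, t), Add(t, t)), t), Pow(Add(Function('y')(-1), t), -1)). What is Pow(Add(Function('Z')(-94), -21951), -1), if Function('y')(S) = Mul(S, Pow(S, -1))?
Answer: Rational(-31, 692231) ≈ -4.4783e-5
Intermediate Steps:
Function('y')(S) = 1
Function('Z')(t) = Mul(Pow(Add(1, t), -1), Add(t, Mul(4, Pow(t, 2)))) (Function('Z')(t) = Mul(Add(Mul(Add(t, t), Add(t, t)), t), Pow(Add(1, t), -1)) = Mul(Add(Mul(Mul(2, t), Mul(2, t)), t), Pow(Add(1, t), -1)) = Mul(Add(Mul(4, Pow(t, 2)), t), Pow(Add(1, t), -1)) = Mul(Add(t, Mul(4, Pow(t, 2))), Pow(Add(1, t), -1)) = Mul(Pow(Add(1, t), -1), Add(t, Mul(4, Pow(t, 2)))))
Pow(Add(Function('Z')(-94), -21951), -1) = Pow(Add(Mul(-94, Pow(Add(1, -94), -1), Add(1, Mul(4, -94))), -21951), -1) = Pow(Add(Mul(-94, Pow(-93, -1), Add(1, -376)), -21951), -1) = Pow(Add(Mul(-94, Rational(-1, 93), -375), -21951), -1) = Pow(Add(Rational(-11750, 31), -21951), -1) = Pow(Rational(-692231, 31), -1) = Rational(-31, 692231)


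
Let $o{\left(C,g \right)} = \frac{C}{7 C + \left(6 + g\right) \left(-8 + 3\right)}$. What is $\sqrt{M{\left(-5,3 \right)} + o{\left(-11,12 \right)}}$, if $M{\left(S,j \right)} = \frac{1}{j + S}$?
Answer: $\frac{i \sqrt{48430}}{334} \approx 0.65889 i$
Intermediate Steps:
$M{\left(S,j \right)} = \frac{1}{S + j}$
$o{\left(C,g \right)} = \frac{C}{-30 - 5 g + 7 C}$ ($o{\left(C,g \right)} = \frac{C}{7 C + \left(6 + g\right) \left(-5\right)} = \frac{C}{7 C - \left(30 + 5 g\right)} = \frac{C}{-30 - 5 g + 7 C}$)
$\sqrt{M{\left(-5,3 \right)} + o{\left(-11,12 \right)}} = \sqrt{\frac{1}{-5 + 3} - - \frac{11}{30 - -77 + 5 \cdot 12}} = \sqrt{\frac{1}{-2} - - \frac{11}{30 + 77 + 60}} = \sqrt{- \frac{1}{2} - - \frac{11}{167}} = \sqrt{- \frac{1}{2} - \left(-11\right) \frac{1}{167}} = \sqrt{- \frac{1}{2} + \frac{11}{167}} = \sqrt{- \frac{145}{334}} = \frac{i \sqrt{48430}}{334}$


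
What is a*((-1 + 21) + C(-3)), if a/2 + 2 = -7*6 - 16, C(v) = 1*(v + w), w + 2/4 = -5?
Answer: -1380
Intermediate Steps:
w = -11/2 (w = -1/2 - 5 = -11/2 ≈ -5.5000)
C(v) = -11/2 + v (C(v) = 1*(v - 11/2) = 1*(-11/2 + v) = -11/2 + v)
a = -120 (a = -4 + 2*(-7*6 - 16) = -4 + 2*(-42 - 16) = -4 + 2*(-58) = -4 - 116 = -120)
a*((-1 + 21) + C(-3)) = -120*((-1 + 21) + (-11/2 - 3)) = -120*(20 - 17/2) = -120*23/2 = -1380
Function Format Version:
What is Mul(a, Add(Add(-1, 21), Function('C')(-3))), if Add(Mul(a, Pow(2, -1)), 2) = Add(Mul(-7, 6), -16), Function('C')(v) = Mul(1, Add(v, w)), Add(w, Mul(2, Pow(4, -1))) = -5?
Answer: -1380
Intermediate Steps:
w = Rational(-11, 2) (w = Add(Rational(-1, 2), -5) = Rational(-11, 2) ≈ -5.5000)
Function('C')(v) = Add(Rational(-11, 2), v) (Function('C')(v) = Mul(1, Add(v, Rational(-11, 2))) = Mul(1, Add(Rational(-11, 2), v)) = Add(Rational(-11, 2), v))
a = -120 (a = Add(-4, Mul(2, Add(Mul(-7, 6), -16))) = Add(-4, Mul(2, Add(-42, -16))) = Add(-4, Mul(2, -58)) = Add(-4, -116) = -120)
Mul(a, Add(Add(-1, 21), Function('C')(-3))) = Mul(-120, Add(Add(-1, 21), Add(Rational(-11, 2), -3))) = Mul(-120, Add(20, Rational(-17, 2))) = Mul(-120, Rational(23, 2)) = -1380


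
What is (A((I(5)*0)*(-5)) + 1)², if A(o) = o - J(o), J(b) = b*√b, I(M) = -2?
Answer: 1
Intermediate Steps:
J(b) = b^(3/2)
A(o) = o - o^(3/2)
(A((I(5)*0)*(-5)) + 1)² = ((-2*0*(-5) - (-2*0*(-5))^(3/2)) + 1)² = ((0*(-5) - (0*(-5))^(3/2)) + 1)² = ((0 - 0^(3/2)) + 1)² = ((0 - 1*0) + 1)² = ((0 + 0) + 1)² = (0 + 1)² = 1² = 1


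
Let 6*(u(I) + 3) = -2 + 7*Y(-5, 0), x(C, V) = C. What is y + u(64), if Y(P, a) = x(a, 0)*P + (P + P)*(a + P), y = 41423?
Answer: 41478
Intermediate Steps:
Y(P, a) = P*a + 2*P*(P + a) (Y(P, a) = a*P + (P + P)*(a + P) = P*a + (2*P)*(P + a) = P*a + 2*P*(P + a))
u(I) = 55 (u(I) = -3 + (-2 + 7*(-5*(2*(-5) + 3*0)))/6 = -3 + (-2 + 7*(-5*(-10 + 0)))/6 = -3 + (-2 + 7*(-5*(-10)))/6 = -3 + (-2 + 7*50)/6 = -3 + (-2 + 350)/6 = -3 + (⅙)*348 = -3 + 58 = 55)
y + u(64) = 41423 + 55 = 41478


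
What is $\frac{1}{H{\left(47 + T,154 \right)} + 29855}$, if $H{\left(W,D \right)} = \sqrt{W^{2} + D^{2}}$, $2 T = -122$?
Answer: $\frac{4265}{127328159} - \frac{2 \sqrt{122}}{127328159} \approx 3.3323 \cdot 10^{-5}$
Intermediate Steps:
$T = -61$ ($T = \frac{1}{2} \left(-122\right) = -61$)
$H{\left(W,D \right)} = \sqrt{D^{2} + W^{2}}$
$\frac{1}{H{\left(47 + T,154 \right)} + 29855} = \frac{1}{\sqrt{154^{2} + \left(47 - 61\right)^{2}} + 29855} = \frac{1}{\sqrt{23716 + \left(-14\right)^{2}} + 29855} = \frac{1}{\sqrt{23716 + 196} + 29855} = \frac{1}{\sqrt{23912} + 29855} = \frac{1}{14 \sqrt{122} + 29855} = \frac{1}{29855 + 14 \sqrt{122}}$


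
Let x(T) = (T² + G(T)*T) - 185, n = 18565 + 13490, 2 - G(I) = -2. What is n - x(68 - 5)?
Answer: 28019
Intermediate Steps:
G(I) = 4 (G(I) = 2 - 1*(-2) = 2 + 2 = 4)
n = 32055
x(T) = -185 + T² + 4*T (x(T) = (T² + 4*T) - 185 = -185 + T² + 4*T)
n - x(68 - 5) = 32055 - (-185 + (68 - 5)² + 4*(68 - 5)) = 32055 - (-185 + 63² + 4*63) = 32055 - (-185 + 3969 + 252) = 32055 - 1*4036 = 32055 - 4036 = 28019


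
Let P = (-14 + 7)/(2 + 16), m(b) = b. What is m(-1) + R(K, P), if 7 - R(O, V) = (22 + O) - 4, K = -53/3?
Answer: 17/3 ≈ 5.6667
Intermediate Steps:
P = -7/18 ≈ -0.38889
K = -53/3 (K = -53*1/3 = -53/3 ≈ -17.667)
R(O, V) = -11 - O (R(O, V) = 7 - ((22 + O) - 4) = 7 - (18 + O) = 7 + (-18 - O) = -11 - O)
m(-1) + R(K, P) = -1 + (-11 - 1*(-53/3)) = -1 + (-11 + 53/3) = -1 + 20/3 = 17/3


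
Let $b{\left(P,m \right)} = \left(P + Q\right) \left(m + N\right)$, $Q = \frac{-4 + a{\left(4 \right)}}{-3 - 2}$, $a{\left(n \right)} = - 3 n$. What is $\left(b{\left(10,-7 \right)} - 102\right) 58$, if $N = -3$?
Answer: $-13572$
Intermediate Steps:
$Q = \frac{16}{5}$ ($Q = \frac{-4 - 12}{-3 - 2} = \frac{-4 - 12}{-5} = \left(-16\right) \left(- \frac{1}{5}\right) = \frac{16}{5} \approx 3.2$)
$b{\left(P,m \right)} = \left(-3 + m\right) \left(\frac{16}{5} + P\right)$ ($b{\left(P,m \right)} = \left(P + \frac{16}{5}\right) \left(m - 3\right) = \left(\frac{16}{5} + P\right) \left(-3 + m\right) = \left(-3 + m\right) \left(\frac{16}{5} + P\right)$)
$\left(b{\left(10,-7 \right)} - 102\right) 58 = \left(\left(- \frac{48}{5} - 30 + \frac{16}{5} \left(-7\right) + 10 \left(-7\right)\right) - 102\right) 58 = \left(\left(- \frac{48}{5} - 30 - \frac{112}{5} - 70\right) - 102\right) 58 = \left(-132 - 102\right) 58 = \left(-234\right) 58 = -13572$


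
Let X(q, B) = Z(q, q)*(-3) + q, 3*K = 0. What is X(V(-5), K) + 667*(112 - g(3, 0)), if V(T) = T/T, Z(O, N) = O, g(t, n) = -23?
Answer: 90043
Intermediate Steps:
V(T) = 1
K = 0 (K = (⅓)*0 = 0)
X(q, B) = -2*q (X(q, B) = q*(-3) + q = -3*q + q = -2*q)
X(V(-5), K) + 667*(112 - g(3, 0)) = -2*1 + 667*(112 - 1*(-23)) = -2 + 667*(112 + 23) = -2 + 667*135 = -2 + 90045 = 90043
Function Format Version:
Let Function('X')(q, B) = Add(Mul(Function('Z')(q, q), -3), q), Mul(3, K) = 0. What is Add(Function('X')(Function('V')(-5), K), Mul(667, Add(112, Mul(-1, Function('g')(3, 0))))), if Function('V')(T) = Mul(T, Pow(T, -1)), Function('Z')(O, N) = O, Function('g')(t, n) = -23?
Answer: 90043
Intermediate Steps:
Function('V')(T) = 1
K = 0 (K = Mul(Rational(1, 3), 0) = 0)
Function('X')(q, B) = Mul(-2, q) (Function('X')(q, B) = Add(Mul(q, -3), q) = Add(Mul(-3, q), q) = Mul(-2, q))
Add(Function('X')(Function('V')(-5), K), Mul(667, Add(112, Mul(-1, Function('g')(3, 0))))) = Add(Mul(-2, 1), Mul(667, Add(112, Mul(-1, -23)))) = Add(-2, Mul(667, Add(112, 23))) = Add(-2, Mul(667, 135)) = Add(-2, 90045) = 90043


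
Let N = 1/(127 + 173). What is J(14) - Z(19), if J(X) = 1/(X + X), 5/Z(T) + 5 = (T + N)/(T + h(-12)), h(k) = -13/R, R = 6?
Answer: 726549/547372 ≈ 1.3273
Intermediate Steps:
h(k) = -13/6
N = 1/300 ≈ 0.0033333
Z(T) = 5/(-5 + (1/300 + T)/(-13/6 + T)) (Z(T) = 5/(-5 + (T + 1/300)/(T - 13/6)) = 5/(-5 + (1/300 + T)/(-13/6 + T)))
J(X) = 1/(2*X)
J(14) - Z(19) = (½)/14 - 250*(13 - 6*19)/(-3251 + 1200*19) = (½)*(1/14) - 250*(13 - 114)/(-3251 + 22800) = 1/28 - 250*(-101)/19549 = 1/28 - 1*(-25250/19549) = 1/28 + 25250/19549 = 726549/547372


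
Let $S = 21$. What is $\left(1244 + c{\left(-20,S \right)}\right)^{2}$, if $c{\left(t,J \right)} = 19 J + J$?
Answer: $2768896$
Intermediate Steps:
$c{\left(t,J \right)} = 20 J$
$\left(1244 + c{\left(-20,S \right)}\right)^{2} = \left(1244 + 20 \cdot 21\right)^{2} = \left(1244 + 420\right)^{2} = 1664^{2} = 2768896$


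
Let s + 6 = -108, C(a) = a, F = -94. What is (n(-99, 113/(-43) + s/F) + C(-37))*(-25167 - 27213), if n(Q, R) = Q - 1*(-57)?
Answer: 4138020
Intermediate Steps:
s = -114 (s = -6 - 108 = -114)
n(Q, R) = 57 + Q (n(Q, R) = Q + 57 = 57 + Q)
(n(-99, 113/(-43) + s/F) + C(-37))*(-25167 - 27213) = ((57 - 99) - 37)*(-25167 - 27213) = (-42 - 37)*(-52380) = -79*(-52380) = 4138020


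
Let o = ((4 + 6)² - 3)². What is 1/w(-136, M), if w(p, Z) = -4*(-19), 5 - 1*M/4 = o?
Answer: 1/76 ≈ 0.013158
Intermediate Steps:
o = 9409 (o = (10² - 3)² = (100 - 3)² = 97² = 9409)
M = -37616 (M = 20 - 4*9409 = 20 - 37636 = -37616)
w(p, Z) = 76
1/w(-136, M) = 1/76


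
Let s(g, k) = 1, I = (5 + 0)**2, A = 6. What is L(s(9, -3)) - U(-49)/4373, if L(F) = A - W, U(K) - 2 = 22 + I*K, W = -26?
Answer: 141137/4373 ≈ 32.275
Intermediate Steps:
I = 25 (I = 5**2 = 25)
U(K) = 24 + 25*K (U(K) = 2 + (22 + 25*K) = 24 + 25*K)
L(F) = 32 (L(F) = 6 - 1*(-26) = 6 + 26 = 32)
L(s(9, -3)) - U(-49)/4373 = 32 - (24 + 25*(-49))/4373 = 32 - (24 - 1225)/4373 = 32 - (-1201)/4373 = 32 - 1*(-1201/4373) = 32 + 1201/4373 = 141137/4373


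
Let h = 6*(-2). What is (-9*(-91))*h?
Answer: -9828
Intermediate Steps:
h = -12
(-9*(-91))*h = -9*(-91)*(-12) = 819*(-12) = -9828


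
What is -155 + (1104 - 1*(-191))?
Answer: 1140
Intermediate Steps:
-155 + (1104 - 1*(-191)) = -155 + (1104 + 191) = -155 + 1295 = 1140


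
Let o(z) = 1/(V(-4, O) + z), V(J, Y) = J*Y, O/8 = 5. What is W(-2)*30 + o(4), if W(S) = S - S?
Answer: -1/156 ≈ -0.0064103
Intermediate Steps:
O = 40 (O = 8*5 = 40)
o(z) = 1/(-160 + z) (o(z) = 1/(-4*40 + z) = 1/(-160 + z))
W(S) = 0
W(-2)*30 + o(4) = 0*30 + 1/(-160 + 4) = 0 + 1/(-156) = 0 - 1/156 = -1/156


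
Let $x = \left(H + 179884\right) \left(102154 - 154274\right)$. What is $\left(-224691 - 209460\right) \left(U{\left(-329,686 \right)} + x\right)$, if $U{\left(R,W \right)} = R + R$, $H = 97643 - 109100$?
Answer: $3811158040532598$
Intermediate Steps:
$H = -11457$
$U{\left(R,W \right)} = 2 R$
$x = -8778415240$ ($x = \left(-11457 + 179884\right) \left(102154 - 154274\right) = 168427 \left(-52120\right) = -8778415240$)
$\left(-224691 - 209460\right) \left(U{\left(-329,686 \right)} + x\right) = \left(-224691 - 209460\right) \left(2 \left(-329\right) - 8778415240\right) = - 434151 \left(-658 - 8778415240\right) = \left(-434151\right) \left(-8778415898\right) = 3811158040532598$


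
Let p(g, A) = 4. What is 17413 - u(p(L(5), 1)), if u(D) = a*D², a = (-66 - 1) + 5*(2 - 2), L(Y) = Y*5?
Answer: 18485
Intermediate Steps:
L(Y) = 5*Y
a = -67 (a = -67 + 5*0 = -67 + 0 = -67)
u(D) = -67*D²
17413 - u(p(L(5), 1)) = 17413 - (-67)*4² = 17413 - (-67)*16 = 17413 - 1*(-1072) = 17413 + 1072 = 18485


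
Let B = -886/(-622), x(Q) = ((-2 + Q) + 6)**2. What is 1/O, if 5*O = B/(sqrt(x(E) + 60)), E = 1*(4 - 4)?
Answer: 3110*sqrt(19)/443 ≈ 30.601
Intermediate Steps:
E = 0 (E = 1*0 = 0)
x(Q) = (4 + Q)**2
B = 443/311 (B = -886*(-1/622) = 443/311 ≈ 1.4244)
O = 443*sqrt(19)/59090 (O = (443/(311*(sqrt((4 + 0)**2 + 60))))/5 = (443/(311*(sqrt(4**2 + 60))))/5 = (443/(311*(sqrt(16 + 60))))/5 = (443/(311*(sqrt(76))))/5 = (443/(311*((2*sqrt(19)))))/5 = (443*(sqrt(19)/38)/311)/5 = (443*sqrt(19)/11818)/5 = 443*sqrt(19)/59090 ≈ 0.032679)
1/O = 1/(443*sqrt(19)/59090) = 3110*sqrt(19)/443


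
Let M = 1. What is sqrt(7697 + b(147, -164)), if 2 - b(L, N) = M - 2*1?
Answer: 10*sqrt(77) ≈ 87.750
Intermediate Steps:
b(L, N) = 3 (b(L, N) = 2 - (1 - 2*1) = 2 - (1 - 2) = 2 - 1*(-1) = 2 + 1 = 3)
sqrt(7697 + b(147, -164)) = sqrt(7697 + 3) = sqrt(7700) = 10*sqrt(77)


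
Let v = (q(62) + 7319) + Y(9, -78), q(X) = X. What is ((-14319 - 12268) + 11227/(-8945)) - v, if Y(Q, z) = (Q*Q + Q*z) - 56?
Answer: -297799222/8945 ≈ -33292.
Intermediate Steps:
Y(Q, z) = -56 + Q**2 + Q*z (Y(Q, z) = (Q**2 + Q*z) - 56 = -56 + Q**2 + Q*z)
v = 6704 (v = (62 + 7319) + (-56 + 9**2 + 9*(-78)) = 7381 + (-56 + 81 - 702) = 7381 - 677 = 6704)
((-14319 - 12268) + 11227/(-8945)) - v = ((-14319 - 12268) + 11227/(-8945)) - 1*6704 = (-26587 + 11227*(-1/8945)) - 6704 = (-26587 - 11227/8945) - 6704 = -237831942/8945 - 6704 = -297799222/8945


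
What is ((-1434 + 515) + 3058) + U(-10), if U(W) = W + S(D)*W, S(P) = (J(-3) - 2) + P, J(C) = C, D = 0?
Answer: 2179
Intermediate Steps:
S(P) = -5 + P (S(P) = (-3 - 2) + P = -5 + P)
U(W) = -4*W (U(W) = W + (-5 + 0)*W = W - 5*W = -4*W)
((-1434 + 515) + 3058) + U(-10) = ((-1434 + 515) + 3058) - 4*(-10) = (-919 + 3058) + 40 = 2139 + 40 = 2179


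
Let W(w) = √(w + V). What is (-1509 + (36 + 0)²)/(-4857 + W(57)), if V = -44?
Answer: 1034541/23590436 + 213*√13/23590436 ≈ 0.043887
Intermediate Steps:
W(w) = √(-44 + w) (W(w) = √(w - 44) = √(-44 + w))
(-1509 + (36 + 0)²)/(-4857 + W(57)) = (-1509 + (36 + 0)²)/(-4857 + √(-44 + 57)) = (-1509 + 36²)/(-4857 + √13) = (-1509 + 1296)/(-4857 + √13) = -213/(-4857 + √13)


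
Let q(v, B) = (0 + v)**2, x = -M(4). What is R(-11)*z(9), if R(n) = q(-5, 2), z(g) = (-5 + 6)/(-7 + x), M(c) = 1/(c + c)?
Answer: -200/57 ≈ -3.5088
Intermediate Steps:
M(c) = 1/(2*c)
x = -1/8 (x = -1/(2*4) = -1*1/8 = -1/8 ≈ -0.12500)
z(g) = -8/57 (z(g) = (-5 + 6)/(-7 - 1/8) = 1/(-57/8) = 1*(-8/57) = -8/57)
q(v, B) = v**2
R(n) = 25 (R(n) = (-5)**2 = 25)
R(-11)*z(9) = 25*(-8/57) = -200/57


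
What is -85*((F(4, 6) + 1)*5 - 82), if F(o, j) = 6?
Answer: 3995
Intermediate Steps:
-85*((F(4, 6) + 1)*5 - 82) = -85*((6 + 1)*5 - 82) = -85*(7*5 - 82) = -85*(35 - 82) = -85*(-47) = 3995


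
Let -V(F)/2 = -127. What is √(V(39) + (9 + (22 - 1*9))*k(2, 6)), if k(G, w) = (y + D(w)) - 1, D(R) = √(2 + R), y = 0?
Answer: 2*√(58 + 11*√2) ≈ 17.153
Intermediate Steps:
V(F) = 254 (V(F) = -2*(-127) = 254)
k(G, w) = -1 + √(2 + w) (k(G, w) = (0 + √(2 + w)) - 1 = √(2 + w) - 1 = -1 + √(2 + w))
√(V(39) + (9 + (22 - 1*9))*k(2, 6)) = √(254 + (9 + (22 - 1*9))*(-1 + √(2 + 6))) = √(254 + (9 + (22 - 9))*(-1 + √8)) = √(254 + (9 + 13)*(-1 + 2*√2)) = √(254 + 22*(-1 + 2*√2)) = √(254 + (-22 + 44*√2)) = √(232 + 44*√2)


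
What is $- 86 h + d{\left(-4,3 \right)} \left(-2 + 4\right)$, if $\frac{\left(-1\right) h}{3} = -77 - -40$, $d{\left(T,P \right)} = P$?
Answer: $-9540$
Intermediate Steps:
$h = 111$ ($h = - 3 \left(-77 - -40\right) = - 3 \left(-77 + 40\right) = \left(-3\right) \left(-37\right) = 111$)
$- 86 h + d{\left(-4,3 \right)} \left(-2 + 4\right) = \left(-86\right) 111 + 3 \left(-2 + 4\right) = -9546 + 3 \cdot 2 = -9546 + 6 = -9540$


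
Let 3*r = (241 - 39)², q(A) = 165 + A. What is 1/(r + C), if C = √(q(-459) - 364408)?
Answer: 61206/834124367 - 117*I*√2158/1668248734 ≈ 7.3378e-5 - 3.258e-6*I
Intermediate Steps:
r = 40804/3 (r = (241 - 39)²/3 = (⅓)*202² = (⅓)*40804 = 40804/3 ≈ 13601.)
C = 13*I*√2158 (C = √((165 - 459) - 364408) = √(-294 - 364408) = √(-364702) = 13*I*√2158 ≈ 603.91*I)
1/(r + C) = 1/(40804/3 + 13*I*√2158)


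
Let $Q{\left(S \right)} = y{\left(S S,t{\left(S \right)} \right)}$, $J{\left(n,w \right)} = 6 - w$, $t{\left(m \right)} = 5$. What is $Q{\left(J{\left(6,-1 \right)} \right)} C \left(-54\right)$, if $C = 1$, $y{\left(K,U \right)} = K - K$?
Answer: $0$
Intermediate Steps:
$y{\left(K,U \right)} = 0$
$Q{\left(S \right)} = 0$
$Q{\left(J{\left(6,-1 \right)} \right)} C \left(-54\right) = 0 \cdot 1 \left(-54\right) = 0 \left(-54\right) = 0$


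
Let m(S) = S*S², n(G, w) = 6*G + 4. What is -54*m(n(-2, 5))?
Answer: 27648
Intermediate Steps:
n(G, w) = 4 + 6*G
m(S) = S³
-54*m(n(-2, 5)) = -54*(4 + 6*(-2))³ = -54*(4 - 12)³ = -54*(-8)³ = -54*(-512) = 27648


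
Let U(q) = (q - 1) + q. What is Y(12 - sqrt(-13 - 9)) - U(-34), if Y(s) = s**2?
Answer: 191 - 24*I*sqrt(22) ≈ 191.0 - 112.57*I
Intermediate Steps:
U(q) = -1 + 2*q (U(q) = (-1 + q) + q = -1 + 2*q)
Y(12 - sqrt(-13 - 9)) - U(-34) = (12 - sqrt(-13 - 9))**2 - (-1 + 2*(-34)) = (12 - sqrt(-22))**2 - (-1 - 68) = (12 - I*sqrt(22))**2 - 1*(-69) = (12 - I*sqrt(22))**2 + 69 = 69 + (12 - I*sqrt(22))**2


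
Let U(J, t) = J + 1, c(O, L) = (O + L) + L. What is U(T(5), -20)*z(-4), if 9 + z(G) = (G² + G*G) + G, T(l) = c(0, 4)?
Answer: 171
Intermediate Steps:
c(O, L) = O + 2*L (c(O, L) = (L + O) + L = O + 2*L)
T(l) = 8 (T(l) = 0 + 2*4 = 0 + 8 = 8)
z(G) = -9 + G + 2*G² (z(G) = -9 + ((G² + G*G) + G) = -9 + ((G² + G²) + G) = -9 + (2*G² + G) = -9 + (G + 2*G²) = -9 + G + 2*G²)
U(J, t) = 1 + J
U(T(5), -20)*z(-4) = (1 + 8)*(-9 - 4 + 2*(-4)²) = 9*(-9 - 4 + 2*16) = 9*(-9 - 4 + 32) = 9*19 = 171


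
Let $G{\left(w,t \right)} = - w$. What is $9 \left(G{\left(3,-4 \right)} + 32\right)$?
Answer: $261$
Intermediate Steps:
$9 \left(G{\left(3,-4 \right)} + 32\right) = 9 \left(\left(-1\right) 3 + 32\right) = 9 \left(-3 + 32\right) = 9 \cdot 29 = 261$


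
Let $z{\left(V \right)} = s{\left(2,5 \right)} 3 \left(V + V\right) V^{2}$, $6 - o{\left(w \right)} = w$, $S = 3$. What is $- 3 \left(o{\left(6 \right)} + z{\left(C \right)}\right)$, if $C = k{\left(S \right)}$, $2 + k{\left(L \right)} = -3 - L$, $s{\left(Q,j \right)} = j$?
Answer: $46080$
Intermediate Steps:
$o{\left(w \right)} = 6 - w$
$k{\left(L \right)} = -5 - L$ ($k{\left(L \right)} = -2 - \left(3 + L\right) = -5 - L$)
$C = -8$ ($C = -5 - 3 = -8$)
$z{\left(V \right)} = 30 V^{3}$ ($z{\left(V \right)} = 5 \cdot 3 \left(V + V\right) V^{2} = 15 \cdot 2 V V^{2} = 30 V V^{2} = 30 V^{3}$)
$- 3 \left(o{\left(6 \right)} + z{\left(C \right)}\right) = - 3 \left(\left(6 - 6\right) + 30 \left(-8\right)^{3}\right) = - 3 \left(\left(6 - 6\right) + 30 \left(-512\right)\right) = - 3 \left(0 - 15360\right) = \left(-3\right) \left(-15360\right) = 46080$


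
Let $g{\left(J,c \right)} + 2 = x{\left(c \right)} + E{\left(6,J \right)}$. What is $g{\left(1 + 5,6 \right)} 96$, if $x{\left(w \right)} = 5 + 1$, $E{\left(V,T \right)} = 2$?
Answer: $576$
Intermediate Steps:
$x{\left(w \right)} = 6$
$g{\left(J,c \right)} = 6$ ($g{\left(J,c \right)} = -2 + \left(6 + 2\right) = -2 + 8 = 6$)
$g{\left(1 + 5,6 \right)} 96 = 6 \cdot 96 = 576$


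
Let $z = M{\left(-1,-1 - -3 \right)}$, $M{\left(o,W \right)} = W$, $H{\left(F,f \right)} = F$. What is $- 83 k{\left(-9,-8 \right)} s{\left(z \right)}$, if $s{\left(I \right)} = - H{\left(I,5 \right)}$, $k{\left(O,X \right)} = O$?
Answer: $-1494$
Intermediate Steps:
$z = 2$ ($z = -1 - -3 = -1 + 3 = 2$)
$s{\left(I \right)} = - I$
$- 83 k{\left(-9,-8 \right)} s{\left(z \right)} = \left(-83\right) \left(-9\right) \left(\left(-1\right) 2\right) = 747 \left(-2\right) = -1494$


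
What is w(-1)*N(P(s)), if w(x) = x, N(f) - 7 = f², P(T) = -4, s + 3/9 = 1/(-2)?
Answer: -23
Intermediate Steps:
s = -⅚ (s = -⅓ + 1/(-2) = -⅓ + 1*(-½) = -⅓ - ½ = -⅚ ≈ -0.83333)
N(f) = 7 + f²
w(-1)*N(P(s)) = -(7 + (-4)²) = -(7 + 16) = -1*23 = -23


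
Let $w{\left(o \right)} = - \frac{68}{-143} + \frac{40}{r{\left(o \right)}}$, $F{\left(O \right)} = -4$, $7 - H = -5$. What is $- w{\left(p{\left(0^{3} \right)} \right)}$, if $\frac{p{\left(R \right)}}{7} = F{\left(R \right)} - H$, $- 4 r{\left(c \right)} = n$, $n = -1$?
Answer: $- \frac{22948}{143} \approx -160.48$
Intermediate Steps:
$H = 12$ ($H = 7 - -5 = 7 + 5 = 12$)
$r{\left(c \right)} = \frac{1}{4}$ ($r{\left(c \right)} = \left(- \frac{1}{4}\right) \left(-1\right) = \frac{1}{4}$)
$p{\left(R \right)} = -112$ ($p{\left(R \right)} = 7 \left(-4 - 12\right) = 7 \left(-16\right) = -112$)
$w{\left(o \right)} = \frac{22948}{143}$ ($w{\left(o \right)} = - \frac{68}{-143} + 40 \frac{1}{\frac{1}{4}} = \left(-68\right) \left(- \frac{1}{143}\right) + 40 \cdot 4 = \frac{68}{143} + 160 = \frac{22948}{143}$)
$- w{\left(p{\left(0^{3} \right)} \right)} = \left(-1\right) \frac{22948}{143} = - \frac{22948}{143}$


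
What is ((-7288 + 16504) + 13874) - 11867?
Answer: 11223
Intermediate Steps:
((-7288 + 16504) + 13874) - 11867 = (9216 + 13874) - 11867 = 23090 - 11867 = 11223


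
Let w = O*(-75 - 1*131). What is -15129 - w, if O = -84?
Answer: -32433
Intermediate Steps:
w = 17304 (w = -84*(-75 - 1*131) = -84*(-75 - 131) = -84*(-206) = 17304)
-15129 - w = -15129 - 1*17304 = -15129 - 17304 = -32433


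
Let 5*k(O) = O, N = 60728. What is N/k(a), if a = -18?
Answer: -151820/9 ≈ -16869.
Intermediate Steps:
k(O) = O/5
N/k(a) = 60728/(((1/5)*(-18))) = 60728/(-18/5) = 60728*(-5/18) = -151820/9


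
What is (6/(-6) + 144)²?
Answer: 20449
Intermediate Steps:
(6/(-6) + 144)² = (6*(-⅙) + 144)² = (-1 + 144)² = 143² = 20449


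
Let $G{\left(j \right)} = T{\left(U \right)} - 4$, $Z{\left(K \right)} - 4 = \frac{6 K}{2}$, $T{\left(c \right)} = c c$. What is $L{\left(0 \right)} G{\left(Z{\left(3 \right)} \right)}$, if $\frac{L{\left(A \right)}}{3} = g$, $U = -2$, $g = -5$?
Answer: $0$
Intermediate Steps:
$T{\left(c \right)} = c^{2}$
$L{\left(A \right)} = -15$ ($L{\left(A \right)} = 3 \left(-5\right) = -15$)
$Z{\left(K \right)} = 4 + 3 K$ ($Z{\left(K \right)} = 4 + \frac{6 K}{2} = 4 + 6 K \frac{1}{2} = 4 + 3 K$)
$G{\left(j \right)} = 0$ ($G{\left(j \right)} = \left(-2\right)^{2} - 4 = 4 - 4 = 0$)
$L{\left(0 \right)} G{\left(Z{\left(3 \right)} \right)} = \left(-15\right) 0 = 0$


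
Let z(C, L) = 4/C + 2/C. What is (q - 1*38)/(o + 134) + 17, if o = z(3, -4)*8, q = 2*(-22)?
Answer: 1234/75 ≈ 16.453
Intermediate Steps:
z(C, L) = 6/C
q = -44
o = 16 (o = (6/3)*8 = (6*(⅓))*8 = 2*8 = 16)
(q - 1*38)/(o + 134) + 17 = (-44 - 1*38)/(16 + 134) + 17 = (-44 - 38)/150 + 17 = (1/150)*(-82) + 17 = -41/75 + 17 = 1234/75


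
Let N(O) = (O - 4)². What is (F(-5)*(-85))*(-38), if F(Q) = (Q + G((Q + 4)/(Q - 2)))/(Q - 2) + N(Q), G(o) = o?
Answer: 12929690/49 ≈ 2.6387e+5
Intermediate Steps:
N(O) = (-4 + O)²
F(Q) = (-4 + Q)² + (Q + (4 + Q)/(-2 + Q))/(-2 + Q) (F(Q) = (Q + (Q + 4)/(Q - 2))/(Q - 2) + (-4 + Q)² = (Q + (4 + Q)/(-2 + Q))/(-2 + Q) + (-4 + Q)² = (-4 + Q)² + (Q + (4 + Q)/(-2 + Q))/(-2 + Q))
(F(-5)*(-85))*(-38) = (((4 - 5 + (-2 - 5)*(-5 - 2*(-4 - 5)² - 5*(-4 - 5)²))/(-2 - 5)²)*(-85))*(-38) = (((4 - 5 - 7*(-5 - 2*(-9)² - 5*(-9)²))/(-7)²)*(-85))*(-38) = (((4 - 5 - 7*(-5 - 2*81 - 5*81))/49)*(-85))*(-38) = (((4 - 5 - 7*(-5 - 162 - 405))/49)*(-85))*(-38) = (((4 - 5 - 7*(-572))/49)*(-85))*(-38) = (((4 - 5 + 4004)/49)*(-85))*(-38) = (((1/49)*4003)*(-85))*(-38) = ((4003/49)*(-85))*(-38) = -340255/49*(-38) = 12929690/49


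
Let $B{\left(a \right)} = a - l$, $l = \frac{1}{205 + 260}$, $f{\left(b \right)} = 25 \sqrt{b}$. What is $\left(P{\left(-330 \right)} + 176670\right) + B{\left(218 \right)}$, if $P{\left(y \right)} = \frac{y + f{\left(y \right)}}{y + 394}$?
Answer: $\frac{2632016683}{14880} + \frac{25 i \sqrt{330}}{64} \approx 1.7688 \cdot 10^{5} + 7.0961 i$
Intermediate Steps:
$l = \frac{1}{465} \approx 0.0021505$
$B{\left(a \right)} = - \frac{1}{465} + a$ ($B{\left(a \right)} = a - \frac{1}{465} = - \frac{1}{465} + a$)
$P{\left(y \right)} = \frac{y + 25 \sqrt{y}}{394 + y}$ ($P{\left(y \right)} = \frac{y + 25 \sqrt{y}}{y + 394} = \frac{y + 25 \sqrt{y}}{394 + y}$)
$\left(P{\left(-330 \right)} + 176670\right) + B{\left(218 \right)} = \left(\frac{-330 + 25 \sqrt{-330}}{394 - 330} + 176670\right) + \left(- \frac{1}{465} + 218\right) = \left(\frac{-330 + 25 i \sqrt{330}}{64} + 176670\right) + \frac{101369}{465} = \left(\left(- \frac{165}{32} + \frac{25 i \sqrt{330}}{64}\right) + 176670\right) + \frac{101369}{465} = \left(\frac{5653275}{32} + \frac{25 i \sqrt{330}}{64}\right) + \frac{101369}{465} = \frac{2632016683}{14880} + \frac{25 i \sqrt{330}}{64}$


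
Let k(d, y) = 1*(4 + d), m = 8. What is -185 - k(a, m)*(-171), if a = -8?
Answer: -869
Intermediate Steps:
k(d, y) = 4 + d
-185 - k(a, m)*(-171) = -185 - (4 - 8)*(-171) = -185 - (-4)*(-171) = -185 - 1*684 = -185 - 684 = -869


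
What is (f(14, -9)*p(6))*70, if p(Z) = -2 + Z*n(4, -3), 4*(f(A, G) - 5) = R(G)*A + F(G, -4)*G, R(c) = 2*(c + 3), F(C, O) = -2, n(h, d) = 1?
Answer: -9100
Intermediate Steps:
R(c) = 6 + 2*c (R(c) = 2*(3 + c) = 6 + 2*c)
f(A, G) = 5 - G/2 + A*(6 + 2*G)/4 (f(A, G) = 5 + ((6 + 2*G)*A - 2*G)/4 = 5 + (A*(6 + 2*G) - 2*G)/4 = 5 + (-2*G + A*(6 + 2*G))/4 = 5 + (-G/2 + A*(6 + 2*G)/4) = 5 - G/2 + A*(6 + 2*G)/4)
p(Z) = -2 + Z (p(Z) = -2 + Z*1 = -2 + Z)
(f(14, -9)*p(6))*70 = ((5 - ½*(-9) + (½)*14*(3 - 9))*(-2 + 6))*70 = ((5 + 9/2 + (½)*14*(-6))*4)*70 = ((5 + 9/2 - 42)*4)*70 = -65/2*4*70 = -130*70 = -9100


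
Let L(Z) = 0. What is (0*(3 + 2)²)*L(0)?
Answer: 0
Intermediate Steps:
(0*(3 + 2)²)*L(0) = (0*(3 + 2)²)*0 = (0*5²)*0 = (0*25)*0 = 0*0 = 0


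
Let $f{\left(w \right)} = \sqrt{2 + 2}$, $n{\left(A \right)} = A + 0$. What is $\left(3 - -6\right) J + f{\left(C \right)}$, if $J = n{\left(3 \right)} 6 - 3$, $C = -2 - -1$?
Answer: $137$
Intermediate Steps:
$n{\left(A \right)} = A$
$C = -1$ ($C = -2 + 1 = -1$)
$J = 15$ ($J = 3 \cdot 6 - 3 = 18 - 3 = 15$)
$f{\left(w \right)} = 2$ ($f{\left(w \right)} = \sqrt{4} = 2$)
$\left(3 - -6\right) J + f{\left(C \right)} = \left(3 - -6\right) 15 + 2 = \left(3 + 6\right) 15 + 2 = 9 \cdot 15 + 2 = 135 + 2 = 137$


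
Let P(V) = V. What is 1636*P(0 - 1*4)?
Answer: -6544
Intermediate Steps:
1636*P(0 - 1*4) = 1636*(0 - 1*4) = 1636*(0 - 4) = 1636*(-4) = -6544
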